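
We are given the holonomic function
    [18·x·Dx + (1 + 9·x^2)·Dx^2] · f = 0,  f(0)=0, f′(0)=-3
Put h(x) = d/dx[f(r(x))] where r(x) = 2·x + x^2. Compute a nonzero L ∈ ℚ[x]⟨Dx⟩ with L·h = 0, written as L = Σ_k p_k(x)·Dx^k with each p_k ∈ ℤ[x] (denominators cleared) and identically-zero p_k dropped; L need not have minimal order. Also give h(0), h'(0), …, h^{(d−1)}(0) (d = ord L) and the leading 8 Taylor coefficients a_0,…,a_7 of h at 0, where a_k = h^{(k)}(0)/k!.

L = (-1 + 72·x + 144·x^2 + 108·x^3 + 27·x^4) + (1 + x + 36·x^2 + 72·x^3 + 45·x^4 + 9·x^5)·Dx  (order 1).
h: a_k = -6, -6, 216, 432, -7506, -23274, 252720, 1104192, …
ICs: h(0) = -6.

f: a_k = 0, -3, 0, 9, 0, -243/5, 0, 2187/7, …
Change of var in L_f (x↦r) gives L₀.
Derive L from L₀ (diff closure).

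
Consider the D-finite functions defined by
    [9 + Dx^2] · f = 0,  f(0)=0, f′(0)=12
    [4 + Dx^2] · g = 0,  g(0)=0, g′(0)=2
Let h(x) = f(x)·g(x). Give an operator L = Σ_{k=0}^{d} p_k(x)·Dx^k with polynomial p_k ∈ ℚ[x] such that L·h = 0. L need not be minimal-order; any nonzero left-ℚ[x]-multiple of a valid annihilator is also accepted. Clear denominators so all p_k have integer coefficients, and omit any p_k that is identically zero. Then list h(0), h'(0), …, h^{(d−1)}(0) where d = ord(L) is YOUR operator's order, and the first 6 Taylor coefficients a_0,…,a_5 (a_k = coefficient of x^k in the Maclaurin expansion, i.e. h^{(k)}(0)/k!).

L = 25 + 26·Dx^2 + Dx^4  (order 4).
h: a_k = 0, 0, 24, 0, -52, 0, …
ICs: h(0) = 0, h′(0) = 0, h′′(0) = 48, h′′′(0) = 0.

f: a_k = 0, 12, 0, -18, 0, 81/10, …
g: a_k = 0, 2, 0, -4/3, 0, 4/15, …
Sym-product of L_f,L_g gives L₀ (≤ ord 4).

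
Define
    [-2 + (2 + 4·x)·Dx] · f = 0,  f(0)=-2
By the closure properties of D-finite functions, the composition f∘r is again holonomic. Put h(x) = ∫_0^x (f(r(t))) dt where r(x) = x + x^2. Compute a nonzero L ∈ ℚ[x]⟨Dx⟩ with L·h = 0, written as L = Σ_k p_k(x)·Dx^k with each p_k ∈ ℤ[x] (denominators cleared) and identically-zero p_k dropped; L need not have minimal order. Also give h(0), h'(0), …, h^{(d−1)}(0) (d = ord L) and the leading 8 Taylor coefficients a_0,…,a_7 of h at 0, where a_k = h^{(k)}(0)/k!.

L = (-1 - 2·x)·Dx + (1 + 2·x + 2·x^2)·Dx^2  (order 2).
h: a_k = 0, -2, -1, -1/3, 1/4, -3/20, 1/24, 3/56, …
ICs: h(0) = 0, h′(0) = -2.

f: a_k = -2, -2, 1, -1, 5/4, -7/4, 21/8, -33/8, …
L₀ from L_f via x↦r, Dx↦r'^{-1}Dx.
∫: right-multiply L₀ by Dx.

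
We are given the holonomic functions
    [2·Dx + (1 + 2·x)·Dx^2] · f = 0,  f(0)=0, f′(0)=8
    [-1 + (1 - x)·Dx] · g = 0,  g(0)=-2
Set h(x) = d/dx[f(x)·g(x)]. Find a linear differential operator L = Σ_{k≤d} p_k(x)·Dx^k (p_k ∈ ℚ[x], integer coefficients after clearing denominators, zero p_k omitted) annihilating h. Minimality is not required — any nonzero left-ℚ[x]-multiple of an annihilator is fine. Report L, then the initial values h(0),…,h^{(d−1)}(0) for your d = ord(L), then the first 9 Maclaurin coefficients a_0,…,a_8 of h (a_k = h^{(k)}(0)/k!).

f: a_k = 0, 8, -8, 32/3, -16, 128/5, -128/3, 512/7, -128, …
g: a_k = -2, -2, -2, -2, -2, -2, -2, -2, -2, …
L₀ := L_f ⊗_s L_g (sym. prod.), ord ≤ 2.
Derive L from L₀ (diff closure).
L = 8 + (-1 + 10·x)·Dx + (-1 - x + 2·x^2)·Dx^2  (order 2).
h: a_k = -16, 0, -64, 128/3, -608/3, 1344/5, -3552/5, 43264/35, -94688/35, …
ICs: h(0) = -16, h′(0) = 0.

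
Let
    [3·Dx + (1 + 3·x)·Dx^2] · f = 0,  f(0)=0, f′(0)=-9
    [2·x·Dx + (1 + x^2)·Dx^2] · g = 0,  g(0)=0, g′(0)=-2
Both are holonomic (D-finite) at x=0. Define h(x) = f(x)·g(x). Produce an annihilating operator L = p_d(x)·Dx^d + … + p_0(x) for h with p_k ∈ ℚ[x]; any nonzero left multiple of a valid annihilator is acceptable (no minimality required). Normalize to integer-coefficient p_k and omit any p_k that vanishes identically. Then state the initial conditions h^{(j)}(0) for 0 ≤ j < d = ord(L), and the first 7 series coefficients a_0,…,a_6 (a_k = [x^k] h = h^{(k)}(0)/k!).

L = (264 + 1260·x + 1008·x^2 + 3420·x^3 + 3240·x^4 + 4212·x^5 + 324·x^7)·Dx + (178 + 660·x + 3828·x^2 + 7308·x^3 + 12960·x^4 + 10044·x^5 + 11340·x^6 + 324·x^7 + 1134·x^8)·Dx^2 + (132 + 608·x + 1728·x^2 + 4568·x^3 + 6456·x^4 + 8856·x^5 + 5184·x^6 + 5544·x^7 + 324·x^8 + 648·x^9)·Dx^3 + (13 + 102·x + 341·x^2 + 744·x^3 + 1138·x^4 + 1236·x^5 + 1386·x^6 + 648·x^7 + 657·x^8 + 54·x^9 + 81·x^10)·Dx^4  (order 4).
h: a_k = 0, 0, 18, -27, 48, -225/2, 1386/5, …
ICs: h(0) = 0, h′(0) = 0, h′′(0) = 36, h′′′(0) = -162.

f: a_k = 0, -9, 27/2, -27, 243/4, -729/5, 729/2, …
g: a_k = 0, -2, 0, 2/3, 0, -2/5, 0, …
Product ⇒ symmetric product L₀, ord ≤ 4.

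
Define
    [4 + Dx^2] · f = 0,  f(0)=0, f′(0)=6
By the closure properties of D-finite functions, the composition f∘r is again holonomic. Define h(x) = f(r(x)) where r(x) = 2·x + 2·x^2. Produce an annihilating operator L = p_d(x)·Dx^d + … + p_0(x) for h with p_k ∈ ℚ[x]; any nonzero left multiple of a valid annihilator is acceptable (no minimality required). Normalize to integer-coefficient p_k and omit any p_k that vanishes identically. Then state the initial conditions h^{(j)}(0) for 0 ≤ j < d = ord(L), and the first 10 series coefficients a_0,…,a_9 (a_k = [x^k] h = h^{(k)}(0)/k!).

f: a_k = 0, 6, 0, -4, 0, 4/5, 0, -8/105, 0, 4/945, …
f∘r: x↦r, Dx↦Dx/r' in L_f ⇒ L₀.
L = (16 + 96·x + 192·x^2 + 128·x^3) - 2·Dx + (1 + 2·x)·Dx^2  (order 2).
h: a_k = 0, 12, 12, -32, -96, -352/5, 96, 25856/105, 2816/15, -70528/945, …
ICs: h(0) = 0, h′(0) = 12.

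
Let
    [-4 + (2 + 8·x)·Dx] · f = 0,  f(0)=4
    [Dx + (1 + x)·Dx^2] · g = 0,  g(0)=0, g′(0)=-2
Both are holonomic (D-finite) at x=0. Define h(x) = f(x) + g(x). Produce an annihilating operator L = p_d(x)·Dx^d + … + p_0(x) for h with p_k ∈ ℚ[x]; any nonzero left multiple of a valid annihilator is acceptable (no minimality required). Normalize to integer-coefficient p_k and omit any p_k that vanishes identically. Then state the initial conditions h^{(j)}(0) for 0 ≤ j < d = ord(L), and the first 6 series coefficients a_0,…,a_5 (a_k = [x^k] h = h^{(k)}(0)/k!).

L = (-8 + 4·x)·Dx + (-10 - 8·x + 20·x^2)·Dx^2 + (-1 - 3·x + 6·x^2 + 8·x^3)·Dx^3  (order 3).
h: a_k = 4, 6, -7, 46/3, -79/2, 558/5, …
ICs: h(0) = 4, h′(0) = 6, h′′(0) = -14.

f: a_k = 4, 8, -8, 16, -40, 112, …
g: a_k = 0, -2, 1, -2/3, 1/2, -2/5, …
Sum ⇒ L₀ = lclm(L_f,L_g) in ℚ(x)⟨Dx⟩.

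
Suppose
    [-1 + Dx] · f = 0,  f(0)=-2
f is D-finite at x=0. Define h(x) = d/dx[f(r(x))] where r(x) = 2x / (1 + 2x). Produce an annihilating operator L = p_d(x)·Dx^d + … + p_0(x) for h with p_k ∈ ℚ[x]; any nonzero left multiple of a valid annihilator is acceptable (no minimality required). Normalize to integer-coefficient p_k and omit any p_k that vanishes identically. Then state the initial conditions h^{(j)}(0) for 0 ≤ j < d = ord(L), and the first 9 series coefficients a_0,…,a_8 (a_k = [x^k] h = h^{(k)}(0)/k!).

L = (-2 - 8·x) + (-1 - 4·x - 4·x^2)·Dx  (order 1).
h: a_k = -4, 8, -8, -16/3, 152/3, -2416/15, 17456/45, -250912/315, 452152/315, …
ICs: h(0) = -4.

f: a_k = -2, -2, -1, -1/3, -1/12, -1/60, -1/360, -1/2520, -1/20160, …
f∘r: x↦r, Dx↦Dx/r' in L_f ⇒ L₀.
Derive L from L₀ (diff closure).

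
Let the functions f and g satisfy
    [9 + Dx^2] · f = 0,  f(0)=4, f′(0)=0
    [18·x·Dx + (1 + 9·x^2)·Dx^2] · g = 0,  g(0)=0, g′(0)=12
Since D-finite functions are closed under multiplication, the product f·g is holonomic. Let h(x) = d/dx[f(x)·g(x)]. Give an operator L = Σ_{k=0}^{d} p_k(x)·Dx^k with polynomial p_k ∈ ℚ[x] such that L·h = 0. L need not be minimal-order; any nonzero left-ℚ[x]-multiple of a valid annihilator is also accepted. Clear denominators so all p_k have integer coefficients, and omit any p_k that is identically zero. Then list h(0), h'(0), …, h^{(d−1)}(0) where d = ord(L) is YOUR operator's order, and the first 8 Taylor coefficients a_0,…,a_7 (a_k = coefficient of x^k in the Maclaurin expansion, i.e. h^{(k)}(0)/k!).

L = (8910 + 214326·x^2 + 3024621·x^4 + 5668704·x^6 + 6377292·x^8 + 9565938·x^10 + 43046721·x^12) + (5508·x + 207036·x^3 + 1837080·x^5 + 4723920·x^7 + 10628820·x^9 + 19131876·x^11)·Dx + (1080 + 27540·x^2 + 389286·x^4 + 971028·x^6 + 1889568·x^8 + 4251528·x^10 + 9565938·x^12)·Dx^2 + (612·x + 23004·x^3 + 204120·x^5 + 524880·x^7 + 1180980·x^9 + 2125764·x^11)·Dx^3 + (10 + 414·x^2 + 5913·x^4 + 37908·x^6 + 131220·x^8 + 354294·x^10 + 531441·x^12)·Dx^4  (order 4).
h: a_k = 48, 0, -1080, 0, 7938, 0, -316143/5, 0, …
ICs: h(0) = 48, h′(0) = 0, h′′(0) = -2160, h′′′(0) = 0.

f: a_k = 4, 0, -18, 0, 27/2, 0, -81/20, 0, …
g: a_k = 0, 12, 0, -36, 0, 972/5, 0, -8748/7, …
h₀=f·g: eliminate ⇒ L₀, order ≤ 2·2.
Derive L from L₀ (diff closure).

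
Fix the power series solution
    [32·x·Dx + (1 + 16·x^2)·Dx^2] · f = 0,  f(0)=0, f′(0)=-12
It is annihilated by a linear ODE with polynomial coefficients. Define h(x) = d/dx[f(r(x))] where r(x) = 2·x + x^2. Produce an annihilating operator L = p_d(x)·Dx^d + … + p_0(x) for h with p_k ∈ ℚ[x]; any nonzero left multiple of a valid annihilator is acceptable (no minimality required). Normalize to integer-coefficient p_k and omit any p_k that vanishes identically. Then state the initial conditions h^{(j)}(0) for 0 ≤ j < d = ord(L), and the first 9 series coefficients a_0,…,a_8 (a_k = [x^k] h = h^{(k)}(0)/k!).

f: a_k = 0, -12, 0, 64, 0, -3072/5, 0, 49152/7, 0, …
f∘r: x↦r, Dx↦Dx/r' in L_f ⇒ L₀.
h₀' ⇒ L via d/dx closure of L₀.
L = (-1 + 128·x + 256·x^2 + 192·x^3 + 48·x^4) + (1 + x + 64·x^2 + 128·x^3 + 80·x^4 + 16·x^5)·Dx  (order 1).
h: a_k = -24, -24, 1536, 3072, -96384, -294528, 5947392, 24969216, -360241152, …
ICs: h(0) = -24.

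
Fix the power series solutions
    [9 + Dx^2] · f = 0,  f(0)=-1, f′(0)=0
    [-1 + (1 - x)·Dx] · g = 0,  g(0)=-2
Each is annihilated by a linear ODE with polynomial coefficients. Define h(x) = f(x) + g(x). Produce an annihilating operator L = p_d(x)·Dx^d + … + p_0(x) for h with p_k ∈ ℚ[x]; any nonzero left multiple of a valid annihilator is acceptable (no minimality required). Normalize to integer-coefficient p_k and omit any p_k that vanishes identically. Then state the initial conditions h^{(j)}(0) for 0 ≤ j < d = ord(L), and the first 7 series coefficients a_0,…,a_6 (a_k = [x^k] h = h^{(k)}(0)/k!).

L = (-135 + 162·x - 81·x^2) + (99 - 261·x + 243·x^2 - 81·x^3)·Dx + (-15 + 18·x - 9·x^2)·Dx^2 + (11 - 29·x + 27·x^2 - 9·x^3)·Dx^3  (order 3).
h: a_k = -3, -2, 5/2, -2, -43/8, -2, -79/80, …
ICs: h(0) = -3, h′(0) = -2, h′′(0) = 5.

f: a_k = -1, 0, 9/2, 0, -27/8, 0, 81/80, …
g: a_k = -2, -2, -2, -2, -2, -2, -2, …
L₀ := lclm(L_f,L_g); ord L₀ ≤ 2+1.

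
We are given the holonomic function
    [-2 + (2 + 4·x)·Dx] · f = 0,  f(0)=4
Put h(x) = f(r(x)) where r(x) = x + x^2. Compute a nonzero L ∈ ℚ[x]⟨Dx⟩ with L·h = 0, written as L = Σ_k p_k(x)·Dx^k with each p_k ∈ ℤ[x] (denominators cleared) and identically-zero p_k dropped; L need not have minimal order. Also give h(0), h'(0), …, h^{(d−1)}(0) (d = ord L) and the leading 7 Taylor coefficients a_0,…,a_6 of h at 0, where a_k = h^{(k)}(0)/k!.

L = (-1 - 2·x) + (1 + 2·x + 2·x^2)·Dx  (order 1).
h: a_k = 4, 4, 2, -2, 3/2, -1/2, -3/4, …
ICs: h(0) = 4.

f: a_k = 4, 4, -2, 2, -5/2, 7/2, -21/4, …
h₀=f(r): pull back L_f along r ⇒ L₀.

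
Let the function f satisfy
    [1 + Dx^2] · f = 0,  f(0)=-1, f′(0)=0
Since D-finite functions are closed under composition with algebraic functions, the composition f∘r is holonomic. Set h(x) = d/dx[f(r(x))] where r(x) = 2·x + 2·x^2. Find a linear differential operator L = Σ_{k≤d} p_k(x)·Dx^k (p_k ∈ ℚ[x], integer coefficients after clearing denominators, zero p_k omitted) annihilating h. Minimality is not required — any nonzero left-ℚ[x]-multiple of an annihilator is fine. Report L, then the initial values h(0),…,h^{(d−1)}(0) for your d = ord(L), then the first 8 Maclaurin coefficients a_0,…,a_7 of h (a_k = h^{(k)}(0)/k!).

L = (16 + 32·x + 96·x^2 + 128·x^3 + 64·x^4) + (-6 - 12·x)·Dx + (1 + 4·x + 4·x^2)·Dx^2  (order 2).
h: a_k = 0, 4, 12, 16/3, -40/3, -352/15, -224/15, 1664/315, …
ICs: h(0) = 0, h′(0) = 4.

f: a_k = -1, 0, 1/2, 0, -1/24, 0, 1/720, 0, …
Change of var in L_f (x↦r) gives L₀.
h₀' ⇒ L via d/dx closure of L₀.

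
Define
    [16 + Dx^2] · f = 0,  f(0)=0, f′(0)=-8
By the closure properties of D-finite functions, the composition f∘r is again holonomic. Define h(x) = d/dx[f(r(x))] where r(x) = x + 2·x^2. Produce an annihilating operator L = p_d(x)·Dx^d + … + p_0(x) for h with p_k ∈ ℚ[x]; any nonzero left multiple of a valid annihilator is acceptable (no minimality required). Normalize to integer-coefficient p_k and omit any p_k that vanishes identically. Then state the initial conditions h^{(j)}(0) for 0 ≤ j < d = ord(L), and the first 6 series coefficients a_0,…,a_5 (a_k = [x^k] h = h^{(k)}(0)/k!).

f: a_k = 0, -8, 0, 64/3, 0, -256/15, …
Substitute x→r, Dx→(1/r')Dx; clear ⇒ L₀.
Derive L from L₀ (diff closure).
L = (64 + 256·x + 1536·x^2 + 4096·x^3 + 4096·x^4) + (-12 - 48·x)·Dx + (1 + 8·x + 16·x^2)·Dx^2  (order 2).
h: a_k = -8, -32, 64, 512, 3584/3, 0, …
ICs: h(0) = -8, h′(0) = -32.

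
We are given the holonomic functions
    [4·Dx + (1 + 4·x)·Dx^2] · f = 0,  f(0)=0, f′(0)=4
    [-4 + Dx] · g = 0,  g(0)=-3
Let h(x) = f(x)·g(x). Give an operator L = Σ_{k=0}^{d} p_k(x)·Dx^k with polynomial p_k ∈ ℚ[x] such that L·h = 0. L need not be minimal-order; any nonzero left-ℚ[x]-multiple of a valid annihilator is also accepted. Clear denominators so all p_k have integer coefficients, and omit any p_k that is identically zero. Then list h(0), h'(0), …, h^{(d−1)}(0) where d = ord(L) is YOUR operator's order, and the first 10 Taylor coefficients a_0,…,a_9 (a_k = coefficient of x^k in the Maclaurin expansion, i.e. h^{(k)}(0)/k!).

L = 64·x + (-4 - 32·x)·Dx + (1 + 4·x)·Dx^2  (order 2).
h: a_k = 0, -12, -24, -64, 0, -1152/5, 1792/3, -47104/21, 118784/15, -1288192/45, …
ICs: h(0) = 0, h′(0) = -12.

f: a_k = 0, 4, -8, 64/3, -64, 1024/5, -2048/3, 16384/7, -8192, 262144/9, …
g: a_k = -3, -12, -24, -32, -32, -128/5, -256/15, -1024/105, -512/105, -2048/945, …
Sym-product of L_f,L_g gives L₀ (≤ ord 2).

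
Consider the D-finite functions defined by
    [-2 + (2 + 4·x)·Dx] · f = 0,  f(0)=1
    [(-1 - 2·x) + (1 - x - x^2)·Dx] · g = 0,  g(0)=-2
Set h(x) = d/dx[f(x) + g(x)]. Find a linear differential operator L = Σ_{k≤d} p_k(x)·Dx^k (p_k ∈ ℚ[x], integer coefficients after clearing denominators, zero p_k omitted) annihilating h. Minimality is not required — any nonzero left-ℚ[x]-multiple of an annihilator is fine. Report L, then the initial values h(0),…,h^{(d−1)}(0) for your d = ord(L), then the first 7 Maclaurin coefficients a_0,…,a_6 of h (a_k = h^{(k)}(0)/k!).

L = (-6 - 18·x - 24·x^2 - 12·x^3 - 6·x^4) + (-3 - 24·x - 63·x^2 - 72·x^3 - 45·x^4 - 18·x^5)·Dx + (1 + 4·x + 3·x^2 - 6·x^3 - 13·x^4 - 12·x^5 - 4·x^6)·Dx^2  (order 2).
h: a_k = -1, -9, -33/2, -85/2, -605/8, -1311/8, -4473/16, …
ICs: h(0) = -1, h′(0) = -9.

f: a_k = 1, 1, -1/2, 1/2, -5/8, 7/8, -21/16, …
g: a_k = -2, -2, -4, -6, -10, -16, -26, …
L₀ := lclm(L_f,L_g); ord L₀ ≤ 1+1.
h₀' ⇒ L via d/dx closure of L₀.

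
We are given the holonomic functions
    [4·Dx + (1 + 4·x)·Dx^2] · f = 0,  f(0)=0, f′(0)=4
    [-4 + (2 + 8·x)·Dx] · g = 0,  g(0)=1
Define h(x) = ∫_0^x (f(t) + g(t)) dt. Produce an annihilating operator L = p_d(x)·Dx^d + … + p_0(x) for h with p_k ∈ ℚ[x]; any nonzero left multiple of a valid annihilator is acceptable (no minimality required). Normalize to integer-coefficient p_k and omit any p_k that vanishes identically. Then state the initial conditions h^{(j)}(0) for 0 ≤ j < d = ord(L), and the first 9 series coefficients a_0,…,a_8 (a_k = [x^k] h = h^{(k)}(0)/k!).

L = 8·Dx^2 + (10 + 40·x)·Dx^3 + (1 + 8·x + 16·x^2)·Dx^4  (order 4).
h: a_k = 0, 1, 3, -10/3, 19/3, -74/5, 194/5, -2300/21, 2279/7, …
ICs: h(0) = 0, h′(0) = 1, h′′(0) = 6, h′′′(0) = -20.

f: a_k = 0, 4, -8, 64/3, -64, 1024/5, -2048/3, 16384/7, -8192, …
g: a_k = 1, 2, -2, 4, -10, 28, -84, 264, -858, …
f+g: L₀ = lclm(L_f,L_g), ord ≤ 2+1.
Integrate: L := L₀·Dx.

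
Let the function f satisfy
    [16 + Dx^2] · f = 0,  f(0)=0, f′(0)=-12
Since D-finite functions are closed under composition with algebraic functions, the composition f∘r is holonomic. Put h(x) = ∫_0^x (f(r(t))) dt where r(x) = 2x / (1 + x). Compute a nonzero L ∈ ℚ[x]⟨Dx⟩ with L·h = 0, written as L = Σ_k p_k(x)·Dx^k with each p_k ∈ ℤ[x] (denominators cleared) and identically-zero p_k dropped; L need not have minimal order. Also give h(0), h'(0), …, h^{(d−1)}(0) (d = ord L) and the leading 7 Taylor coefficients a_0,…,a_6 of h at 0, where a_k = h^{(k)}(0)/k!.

L = 64·Dx + (2 + 6·x + 6·x^2 + 2·x^3)·Dx^2 + (1 + 4·x + 6·x^2 + 4·x^3 + x^4)·Dx^3  (order 3).
h: a_k = 0, 0, -12, 8, 58, -744/5, 1732/15, …
ICs: h(0) = 0, h′(0) = 0, h′′(0) = -24.

f: a_k = 0, -12, 0, 32, 0, -128/5, 0, …
L₀ from L_f via x↦r, Dx↦r'^{-1}Dx.
h=∫₀ˣh₀: take L = L₀·Dx.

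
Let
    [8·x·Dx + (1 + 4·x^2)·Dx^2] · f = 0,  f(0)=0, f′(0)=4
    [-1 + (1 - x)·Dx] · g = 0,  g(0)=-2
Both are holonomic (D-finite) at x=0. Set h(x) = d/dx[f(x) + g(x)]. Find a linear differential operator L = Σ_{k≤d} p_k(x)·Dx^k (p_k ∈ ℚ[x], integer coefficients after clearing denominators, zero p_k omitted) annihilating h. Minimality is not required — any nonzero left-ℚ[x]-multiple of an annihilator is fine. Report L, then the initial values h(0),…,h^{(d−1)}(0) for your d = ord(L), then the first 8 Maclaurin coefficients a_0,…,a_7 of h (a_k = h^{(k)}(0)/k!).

f: a_k = 0, 4, 0, -16/3, 0, 64/5, 0, -256/7, …
g: a_k = -2, -2, -2, -2, -2, -2, -2, -2, …
L₀ := lclm(L_f,L_g); ord L₀ ≤ 2+1.
h=h₀': d/dx-closure on L₀ ⇒ L.
L = (8 - 32·x - 96·x^2) + (-7 + 8·x + 20·x^2 - 96·x^3)·Dx + (1 + 3·x + 12·x^3 - 16·x^4)·Dx^2  (order 2).
h: a_k = 2, -4, -22, -8, 54, -12, -270, -16, …
ICs: h(0) = 2, h′(0) = -4.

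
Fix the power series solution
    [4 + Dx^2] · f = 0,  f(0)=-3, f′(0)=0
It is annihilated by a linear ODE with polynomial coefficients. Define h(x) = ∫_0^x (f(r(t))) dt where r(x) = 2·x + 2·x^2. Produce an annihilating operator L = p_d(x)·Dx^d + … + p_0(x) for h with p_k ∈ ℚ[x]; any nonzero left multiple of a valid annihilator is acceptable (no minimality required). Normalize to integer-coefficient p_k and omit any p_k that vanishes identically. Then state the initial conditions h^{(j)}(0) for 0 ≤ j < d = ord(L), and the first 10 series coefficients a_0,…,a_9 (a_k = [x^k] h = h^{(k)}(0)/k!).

L = (16 + 96·x + 192·x^2 + 128·x^3)·Dx - 2·Dx^2 + (1 + 2·x)·Dx^3  (order 3).
h: a_k = 0, -3, 0, 8, 12, -8/5, -64/3, -2624/105, -16/5, 23008/945, …
ICs: h(0) = 0, h′(0) = -3, h′′(0) = 0.

f: a_k = -3, 0, 6, 0, -2, 0, 4/15, 0, -2/105, 0, …
f∘r: x↦r, Dx↦Dx/r' in L_f ⇒ L₀.
h=∫₀ˣh₀: take L = L₀·Dx.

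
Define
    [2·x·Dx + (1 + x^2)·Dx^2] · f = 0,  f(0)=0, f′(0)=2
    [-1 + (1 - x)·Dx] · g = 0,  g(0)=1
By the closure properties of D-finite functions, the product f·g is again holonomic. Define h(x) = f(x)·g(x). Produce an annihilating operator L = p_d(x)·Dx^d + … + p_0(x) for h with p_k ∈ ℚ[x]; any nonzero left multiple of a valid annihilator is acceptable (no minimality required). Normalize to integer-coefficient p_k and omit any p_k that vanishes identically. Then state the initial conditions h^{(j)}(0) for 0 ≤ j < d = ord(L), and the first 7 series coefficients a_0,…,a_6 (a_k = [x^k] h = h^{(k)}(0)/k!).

f: a_k = 0, 2, 0, -2/3, 0, 2/5, 0, …
g: a_k = 1, 1, 1, 1, 1, 1, 1, …
L₀ := L_f ⊗_s L_g (sym. prod.), ord ≤ 2.
L = 2·x + (2 - 2·x + 4·x^2)·Dx + (-1 + x - x^2 + x^3)·Dx^2  (order 2).
h: a_k = 0, 2, 2, 4/3, 4/3, 26/15, 26/15, …
ICs: h(0) = 0, h′(0) = 2.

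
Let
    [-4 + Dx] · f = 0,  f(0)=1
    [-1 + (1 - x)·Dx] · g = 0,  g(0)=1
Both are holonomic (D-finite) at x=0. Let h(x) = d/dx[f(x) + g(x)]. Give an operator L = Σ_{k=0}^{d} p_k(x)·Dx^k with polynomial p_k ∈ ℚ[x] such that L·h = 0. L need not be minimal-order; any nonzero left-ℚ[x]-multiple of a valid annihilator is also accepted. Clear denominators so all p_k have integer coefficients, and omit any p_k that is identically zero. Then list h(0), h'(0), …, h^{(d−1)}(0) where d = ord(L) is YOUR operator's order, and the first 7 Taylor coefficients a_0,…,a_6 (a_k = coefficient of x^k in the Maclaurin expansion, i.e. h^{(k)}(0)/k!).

L = (-4 + 16·x) + (5 - 16·x + 8·x^2)·Dx + (-1 + 3·x - 2·x^2)·Dx^2  (order 2).
h: a_k = 5, 18, 35, 140/3, 143/3, 602/15, 1339/45, …
ICs: h(0) = 5, h′(0) = 18.

f: a_k = 1, 4, 8, 32/3, 32/3, 128/15, 256/45, …
g: a_k = 1, 1, 1, 1, 1, 1, 1, …
h₀=f+g: left-lcm gives L₀, ord ≤ 2.
Differentiate: ansatz ord ≤ ord L₀ ⇒ L.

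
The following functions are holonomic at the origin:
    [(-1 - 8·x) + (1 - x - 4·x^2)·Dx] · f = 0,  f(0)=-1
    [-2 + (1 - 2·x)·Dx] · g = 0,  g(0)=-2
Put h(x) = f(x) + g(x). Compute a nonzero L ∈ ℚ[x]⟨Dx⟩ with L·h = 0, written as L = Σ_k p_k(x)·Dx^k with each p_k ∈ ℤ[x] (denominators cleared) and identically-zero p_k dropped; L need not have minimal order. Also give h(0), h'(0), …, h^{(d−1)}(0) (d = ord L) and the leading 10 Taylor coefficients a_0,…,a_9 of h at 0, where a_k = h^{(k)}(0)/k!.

f: a_k = -1, -1, -5, -9, -29, -65, -181, -441, -1165, -2929, …
g: a_k = -2, -4, -8, -16, -32, -64, -128, -256, -512, -1024, …
Weyl lclm of L_f,L_g ⇒ L₀ (ord ≤ 2).
L = (12 - 48·x + 192·x^2 - 128·x^3) + (-2 - 96·x^2 + 352·x^3 - 256·x^4)·Dx + (-1 + 11·x - 30·x^2 + 80·x^4 - 64·x^5)·Dx^2  (order 2).
h: a_k = -3, -5, -13, -25, -61, -129, -309, -697, -1677, -3953, …
ICs: h(0) = -3, h′(0) = -5.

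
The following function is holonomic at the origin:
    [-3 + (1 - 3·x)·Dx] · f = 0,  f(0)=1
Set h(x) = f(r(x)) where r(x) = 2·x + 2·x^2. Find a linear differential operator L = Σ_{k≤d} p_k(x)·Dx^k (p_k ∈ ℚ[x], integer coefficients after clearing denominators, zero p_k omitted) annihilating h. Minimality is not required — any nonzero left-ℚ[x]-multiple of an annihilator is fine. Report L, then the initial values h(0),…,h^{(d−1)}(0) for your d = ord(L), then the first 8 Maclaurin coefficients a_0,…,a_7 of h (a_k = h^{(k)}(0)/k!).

L = (6 + 12·x) + (-1 + 6·x + 6·x^2)·Dx  (order 1).
h: a_k = 1, 6, 42, 288, 1980, 13608, 93528, 642816, …
ICs: h(0) = 1.

f: a_k = 1, 3, 9, 27, 81, 243, 729, 2187, …
f∘r: x↦r, Dx↦Dx/r' in L_f ⇒ L₀.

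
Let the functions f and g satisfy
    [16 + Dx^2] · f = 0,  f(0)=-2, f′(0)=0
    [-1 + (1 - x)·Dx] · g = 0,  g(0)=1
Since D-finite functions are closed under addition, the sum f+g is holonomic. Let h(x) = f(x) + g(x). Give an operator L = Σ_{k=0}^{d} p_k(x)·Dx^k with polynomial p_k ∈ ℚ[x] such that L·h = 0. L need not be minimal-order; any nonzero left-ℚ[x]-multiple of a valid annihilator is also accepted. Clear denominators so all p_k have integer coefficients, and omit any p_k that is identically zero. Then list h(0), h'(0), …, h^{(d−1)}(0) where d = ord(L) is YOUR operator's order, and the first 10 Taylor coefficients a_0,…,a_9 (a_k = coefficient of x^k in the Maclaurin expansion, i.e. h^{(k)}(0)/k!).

L = (-176 + 256·x - 128·x^2) + (144 - 400·x + 384·x^2 - 128·x^3)·Dx + (-11 + 16·x - 8·x^2)·Dx^2 + (9 - 25·x + 24·x^2 - 8·x^3)·Dx^3  (order 3).
h: a_k = -1, 1, 17, 1, -61/3, 1, 557/45, 1, -709/315, 1, …
ICs: h(0) = -1, h′(0) = 1, h′′(0) = 34.

f: a_k = -2, 0, 16, 0, -64/3, 0, 512/45, 0, -1024/315, 0, …
g: a_k = 1, 1, 1, 1, 1, 1, 1, 1, 1, 1, …
L₀ := lclm(L_f,L_g); ord L₀ ≤ 2+1.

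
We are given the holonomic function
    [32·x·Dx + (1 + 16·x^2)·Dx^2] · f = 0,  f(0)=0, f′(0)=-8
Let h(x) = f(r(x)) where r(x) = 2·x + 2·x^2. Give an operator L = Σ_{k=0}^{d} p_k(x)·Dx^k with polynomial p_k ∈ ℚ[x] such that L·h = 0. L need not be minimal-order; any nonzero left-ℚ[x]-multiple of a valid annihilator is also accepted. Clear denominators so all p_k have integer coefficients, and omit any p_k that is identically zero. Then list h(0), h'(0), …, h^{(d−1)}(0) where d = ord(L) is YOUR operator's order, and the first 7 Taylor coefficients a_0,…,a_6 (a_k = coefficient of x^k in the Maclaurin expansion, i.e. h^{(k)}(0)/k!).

f: a_k = 0, -8, 0, 128/3, 0, -2048/5, 0, …
L₀ from L_f via x↦r, Dx↦r'^{-1}Dx.
L = (-2 + 128·x + 512·x^2 + 768·x^3 + 384·x^4)·Dx + (1 + 2·x + 64·x^2 + 256·x^3 + 320·x^4 + 128·x^5)·Dx^2  (order 2).
h: a_k = 0, -16, -16, 1024/3, 1024, -60416/5, -195584/3, …
ICs: h(0) = 0, h′(0) = -16.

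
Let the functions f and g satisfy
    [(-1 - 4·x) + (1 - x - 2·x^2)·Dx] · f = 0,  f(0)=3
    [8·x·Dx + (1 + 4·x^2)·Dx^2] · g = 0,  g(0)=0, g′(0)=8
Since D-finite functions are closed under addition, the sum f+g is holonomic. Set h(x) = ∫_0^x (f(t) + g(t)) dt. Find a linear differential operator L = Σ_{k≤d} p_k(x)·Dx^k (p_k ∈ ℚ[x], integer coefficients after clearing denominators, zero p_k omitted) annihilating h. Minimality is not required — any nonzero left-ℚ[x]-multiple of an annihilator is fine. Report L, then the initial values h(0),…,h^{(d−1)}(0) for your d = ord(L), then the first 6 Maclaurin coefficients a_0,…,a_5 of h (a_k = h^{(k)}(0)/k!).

L = (-24 + 96·x + 864·x^2 + 1536·x^3 + 3264·x^4 + 768·x^6)·Dx^2 + (19 + 80·x + 100·x^2 + 544·x^3 + 1424·x^4 + 2368·x^5 + 192·x^6 + 768·x^7)·Dx^3 + (-3 - 7·x - 32·x^2 + 28·x^3 - 24·x^4 + 240·x^5 + 256·x^6 + 64·x^7 + 128·x^8)·Dx^4  (order 4).
h: a_k = 0, 3, 11/2, 3, 13/12, 33/5, …
ICs: h(0) = 0, h′(0) = 3, h′′(0) = 11, h′′′(0) = 18.

f: a_k = 3, 3, 9, 15, 33, 63, …
g: a_k = 0, 8, 0, -32/3, 0, 128/5, …
L₀ := lclm(L_f,L_g); ord L₀ ≤ 1+2.
h=∫₀ˣh₀: take L = L₀·Dx.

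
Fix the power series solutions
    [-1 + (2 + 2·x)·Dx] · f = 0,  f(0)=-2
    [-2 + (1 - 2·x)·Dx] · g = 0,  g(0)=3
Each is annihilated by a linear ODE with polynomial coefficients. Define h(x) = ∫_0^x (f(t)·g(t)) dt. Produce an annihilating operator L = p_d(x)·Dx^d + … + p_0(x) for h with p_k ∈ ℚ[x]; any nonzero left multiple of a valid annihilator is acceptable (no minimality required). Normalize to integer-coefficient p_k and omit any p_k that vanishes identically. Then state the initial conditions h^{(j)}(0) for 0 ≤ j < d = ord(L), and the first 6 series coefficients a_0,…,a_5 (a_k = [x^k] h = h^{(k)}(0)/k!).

L = (5 + 2·x)·Dx + (-2 + 2·x + 4·x^2)·Dx^2  (order 2).
h: a_k = 0, -6, -15/2, -39/4, -471/32, -7521/320, …
ICs: h(0) = 0, h′(0) = -6.

f: a_k = -2, -1, 1/4, -1/8, 5/64, -7/128, …
g: a_k = 3, 6, 12, 24, 48, 96, …
Sym-product of L_f,L_g gives L₀ (≤ ord 1).
h=∫₀ˣh₀: take L = L₀·Dx.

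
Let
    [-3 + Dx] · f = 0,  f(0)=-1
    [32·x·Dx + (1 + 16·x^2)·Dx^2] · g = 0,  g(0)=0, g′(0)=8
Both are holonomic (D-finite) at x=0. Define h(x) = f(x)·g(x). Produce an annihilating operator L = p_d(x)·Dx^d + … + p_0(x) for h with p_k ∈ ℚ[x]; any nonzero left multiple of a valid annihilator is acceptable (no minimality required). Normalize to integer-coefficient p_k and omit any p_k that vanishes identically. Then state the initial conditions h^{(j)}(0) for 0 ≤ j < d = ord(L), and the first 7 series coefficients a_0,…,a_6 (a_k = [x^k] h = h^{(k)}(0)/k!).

f: a_k = -1, -3, -9/2, -9/2, -27/8, -81/40, -81/80, …
g: a_k = 0, 8, 0, -128/3, 0, 2048/5, 0, …
h₀=f·g: eliminate ⇒ L₀, order ≤ 1·2.
L = (9 - 96·x + 144·x^2) + (-6 + 32·x - 96·x^2)·Dx + (1 + 16·x^2)·Dx^2  (order 2).
h: a_k = 0, -8, -24, 20/3, 92, -1223/5, -1053, …
ICs: h(0) = 0, h′(0) = -8.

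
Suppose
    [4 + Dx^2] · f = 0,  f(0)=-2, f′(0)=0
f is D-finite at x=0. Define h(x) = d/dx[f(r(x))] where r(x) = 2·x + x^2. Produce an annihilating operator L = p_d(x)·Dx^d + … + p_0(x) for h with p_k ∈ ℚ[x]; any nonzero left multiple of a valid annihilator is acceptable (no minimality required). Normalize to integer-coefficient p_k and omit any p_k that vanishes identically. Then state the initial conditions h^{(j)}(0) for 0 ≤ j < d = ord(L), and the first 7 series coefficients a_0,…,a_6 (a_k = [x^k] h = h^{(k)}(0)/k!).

f: a_k = -2, 0, 4, 0, -4/3, 0, 8/45, …
f∘r: x↦r, Dx↦Dx/r' in L_f ⇒ L₀.
h=h₀': d/dx-closure on L₀ ⇒ L.
L = (19 + 64·x + 96·x^2 + 64·x^3 + 16·x^4) + (-3 - 3·x)·Dx + (1 + 2·x + x^2)·Dx^2  (order 2).
h: a_k = 0, 32, 48, -208/3, -640/3, -1856/15, 2464/15, …
ICs: h(0) = 0, h′(0) = 32.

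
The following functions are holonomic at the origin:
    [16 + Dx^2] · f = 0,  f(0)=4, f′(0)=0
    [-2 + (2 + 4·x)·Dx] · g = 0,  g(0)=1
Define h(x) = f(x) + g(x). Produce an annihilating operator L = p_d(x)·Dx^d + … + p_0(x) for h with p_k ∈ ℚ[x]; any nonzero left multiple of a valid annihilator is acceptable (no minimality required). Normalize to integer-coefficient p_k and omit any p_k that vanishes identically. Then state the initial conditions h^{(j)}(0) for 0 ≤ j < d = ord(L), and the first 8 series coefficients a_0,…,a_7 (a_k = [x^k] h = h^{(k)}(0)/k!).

L = (-304 - 1024·x - 1024·x^2) + (240 + 1504·x + 3072·x^2 + 2048·x^3)·Dx + (-19 - 64·x - 64·x^2)·Dx^2 + (15 + 94·x + 192·x^2 + 128·x^3)·Dx^3  (order 3).
h: a_k = 5, 1, -65/2, 1/2, 1009/24, 7/8, -17329/720, 33/16, …
ICs: h(0) = 5, h′(0) = 1, h′′(0) = -65.

f: a_k = 4, 0, -32, 0, 128/3, 0, -1024/45, 0, …
g: a_k = 1, 1, -1/2, 1/2, -5/8, 7/8, -21/16, 33/16, …
L₀ := lclm(L_f,L_g); ord L₀ ≤ 2+1.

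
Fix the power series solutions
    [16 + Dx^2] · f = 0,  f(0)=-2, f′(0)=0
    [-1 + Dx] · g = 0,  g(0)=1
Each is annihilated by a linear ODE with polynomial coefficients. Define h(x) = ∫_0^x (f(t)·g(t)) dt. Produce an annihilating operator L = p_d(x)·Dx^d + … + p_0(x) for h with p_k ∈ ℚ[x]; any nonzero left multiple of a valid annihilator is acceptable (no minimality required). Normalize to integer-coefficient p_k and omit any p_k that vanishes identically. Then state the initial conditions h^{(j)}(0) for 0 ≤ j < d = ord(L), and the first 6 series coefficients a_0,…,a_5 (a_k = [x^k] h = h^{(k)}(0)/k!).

L = 17·Dx - 2·Dx^2 + Dx^3  (order 3).
h: a_k = 0, -2, -1, 5, 47/12, -161/60, …
ICs: h(0) = 0, h′(0) = -2, h′′(0) = -2.

f: a_k = -2, 0, 16, 0, -64/3, 0, …
g: a_k = 1, 1, 1/2, 1/6, 1/24, 1/120, …
Product ⇒ symmetric product L₀, ord ≤ 2.
∫: right-multiply L₀ by Dx.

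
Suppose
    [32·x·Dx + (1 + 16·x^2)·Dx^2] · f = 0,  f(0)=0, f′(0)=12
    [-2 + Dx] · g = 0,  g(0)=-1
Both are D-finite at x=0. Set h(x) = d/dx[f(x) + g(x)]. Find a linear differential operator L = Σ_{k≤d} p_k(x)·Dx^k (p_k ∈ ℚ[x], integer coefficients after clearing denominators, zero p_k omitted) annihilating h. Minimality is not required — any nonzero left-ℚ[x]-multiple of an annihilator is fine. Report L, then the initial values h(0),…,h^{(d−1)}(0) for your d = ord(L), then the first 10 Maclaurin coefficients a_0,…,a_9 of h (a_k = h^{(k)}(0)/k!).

f: a_k = 0, 12, 0, -64, 0, 3072/5, 0, -49152/7, 0, 262144/3, …
g: a_k = -1, -2, -2, -4/3, -2/3, -4/15, -4/45, -8/315, -2/315, -4/2835, …
Weyl lclm of L_f,L_g ⇒ L₀ (ord ≤ 3).
h=h₀': d/dx-closure on L₀ ⇒ L.
L = (32 - 64·x - 1536·x^2 - 1024·x^3) + (-18 + 704·x^2 - 512·x^4)·Dx + (1 + 16·x + 32·x^2 + 256·x^3 + 256·x^4)·Dx^2  (order 2).
h: a_k = 10, -4, -196, -8/3, 9212/3, -8/15, -2211848/45, -16/315, 247726076/315, -8/2835, …
ICs: h(0) = 10, h′(0) = -4.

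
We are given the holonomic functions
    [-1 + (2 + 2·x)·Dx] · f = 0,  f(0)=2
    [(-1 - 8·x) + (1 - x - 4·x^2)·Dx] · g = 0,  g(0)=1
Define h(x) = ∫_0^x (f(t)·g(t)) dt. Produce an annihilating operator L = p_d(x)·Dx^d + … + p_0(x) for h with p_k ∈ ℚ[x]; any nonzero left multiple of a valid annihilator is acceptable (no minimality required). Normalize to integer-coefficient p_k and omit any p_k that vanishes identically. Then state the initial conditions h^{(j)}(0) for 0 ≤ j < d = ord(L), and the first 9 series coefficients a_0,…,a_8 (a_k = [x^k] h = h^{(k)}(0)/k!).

f: a_k = 2, 1, -1/4, 1/8, -5/64, 7/128, -21/512, 33/1024, -429/16384, …
g: a_k = 1, 1, 5, 9, 29, 65, 181, 441, 1165, …
h₀=f·g: eliminate ⇒ L₀, order ≤ 1·1.
∫: right-multiply L₀ by Dx.
L = (3 + 17·x + 12·x^2)·Dx + (-2 + 10·x^2 + 8·x^3)·Dx^2  (order 2).
h: a_k = 0, 2, 3/2, 43/12, 183/32, 4211/320, 20141/768, 215295/3584, 1075135/8192, …
ICs: h(0) = 0, h′(0) = 2.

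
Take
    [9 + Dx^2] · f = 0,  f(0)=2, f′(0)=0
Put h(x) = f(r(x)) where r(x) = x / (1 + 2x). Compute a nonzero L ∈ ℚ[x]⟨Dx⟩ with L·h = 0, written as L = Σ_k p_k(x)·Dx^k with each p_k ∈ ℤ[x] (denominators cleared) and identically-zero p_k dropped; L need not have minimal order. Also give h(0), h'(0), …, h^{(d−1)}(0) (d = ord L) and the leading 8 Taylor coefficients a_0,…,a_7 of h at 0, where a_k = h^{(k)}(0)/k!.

f: a_k = 2, 0, -9, 0, 27/4, 0, -81/40, 0, …
Substitute x→r, Dx→(1/r')Dx; clear ⇒ L₀.
L = 9 + (4 + 24·x + 48·x^2 + 32·x^3)·Dx + (1 + 8·x + 24·x^2 + 32·x^3 + 16·x^4)·Dx^2  (order 2).
h: a_k = 2, 0, -9, 36, -405/4, 234, -18081/40, 6723/10, …
ICs: h(0) = 2, h′(0) = 0.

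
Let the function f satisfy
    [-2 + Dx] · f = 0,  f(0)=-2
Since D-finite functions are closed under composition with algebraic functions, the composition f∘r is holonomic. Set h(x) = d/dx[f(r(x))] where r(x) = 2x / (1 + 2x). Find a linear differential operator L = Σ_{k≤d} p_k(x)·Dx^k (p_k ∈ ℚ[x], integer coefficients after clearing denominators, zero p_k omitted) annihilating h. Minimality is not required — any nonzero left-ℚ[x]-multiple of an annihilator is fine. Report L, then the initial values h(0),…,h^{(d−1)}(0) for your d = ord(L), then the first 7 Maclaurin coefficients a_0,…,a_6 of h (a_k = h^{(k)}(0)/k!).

f: a_k = -2, -4, -4, -8/3, -4/3, -8/15, -8/45, …
Substitute x→r, Dx→(1/r')Dx; clear ⇒ L₀.
h₀' ⇒ L via d/dx closure of L₀.
L = -8·x + (-1 - 4·x - 4·x^2)·Dx  (order 1).
h: a_k = -8, 0, 32, -256/3, 128, -1024/15, -2560/9, …
ICs: h(0) = -8.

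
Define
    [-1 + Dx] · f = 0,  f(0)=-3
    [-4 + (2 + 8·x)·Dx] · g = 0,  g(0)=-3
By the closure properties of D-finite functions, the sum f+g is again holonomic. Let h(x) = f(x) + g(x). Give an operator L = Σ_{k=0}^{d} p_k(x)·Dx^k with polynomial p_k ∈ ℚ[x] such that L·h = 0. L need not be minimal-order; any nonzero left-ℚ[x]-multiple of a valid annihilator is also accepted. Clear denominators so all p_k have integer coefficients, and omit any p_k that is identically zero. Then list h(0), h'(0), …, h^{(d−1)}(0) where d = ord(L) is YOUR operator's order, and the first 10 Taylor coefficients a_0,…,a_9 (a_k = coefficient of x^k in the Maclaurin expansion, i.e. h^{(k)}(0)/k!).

L = (6 + 8·x) + (-5 - 8·x - 16·x^2)·Dx + (-1 + 16·x^2)·Dx^2  (order 2).
h: a_k = -6, -9, 9/2, -25/2, 239/8, -3361/40, 60479/240, -1330561/1680, 34594559/13440, -1037836801/120960, …
ICs: h(0) = -6, h′(0) = -9.

f: a_k = -3, -3, -3/2, -1/2, -1/8, -1/40, -1/240, -1/1680, -1/13440, -1/120960, …
g: a_k = -3, -6, 6, -12, 30, -84, 252, -792, 2574, -8580, …
f+g: L₀ = lclm(L_f,L_g), ord ≤ 1+1.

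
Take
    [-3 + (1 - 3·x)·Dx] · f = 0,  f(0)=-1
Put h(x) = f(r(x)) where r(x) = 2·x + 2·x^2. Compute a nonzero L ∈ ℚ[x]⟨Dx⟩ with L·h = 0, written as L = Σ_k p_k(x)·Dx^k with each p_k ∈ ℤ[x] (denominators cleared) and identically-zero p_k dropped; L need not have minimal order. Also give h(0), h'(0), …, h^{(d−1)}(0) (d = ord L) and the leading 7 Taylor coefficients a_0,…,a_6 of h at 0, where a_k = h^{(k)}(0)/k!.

L = (6 + 12·x) + (-1 + 6·x + 6·x^2)·Dx  (order 1).
h: a_k = -1, -6, -42, -288, -1980, -13608, -93528, …
ICs: h(0) = -1.

f: a_k = -1, -3, -9, -27, -81, -243, -729, …
h₀=f(r): pull back L_f along r ⇒ L₀.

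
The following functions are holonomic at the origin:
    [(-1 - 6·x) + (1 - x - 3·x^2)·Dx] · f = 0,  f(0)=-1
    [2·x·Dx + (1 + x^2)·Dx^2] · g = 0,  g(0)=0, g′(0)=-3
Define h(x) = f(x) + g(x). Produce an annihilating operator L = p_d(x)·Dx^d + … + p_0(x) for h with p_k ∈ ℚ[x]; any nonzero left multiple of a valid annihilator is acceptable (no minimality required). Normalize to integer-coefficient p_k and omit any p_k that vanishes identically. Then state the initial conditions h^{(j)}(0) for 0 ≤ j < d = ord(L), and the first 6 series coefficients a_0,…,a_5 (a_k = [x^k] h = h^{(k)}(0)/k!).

f: a_k = -1, -1, -4, -7, -19, -40, …
g: a_k = 0, -3, 0, 1, 0, -3/5, …
Sum ⇒ L₀ = lclm(L_f,L_g) in ℚ(x)⟨Dx⟩.
L = (-8 + 32·x + 300·x^2 + 504·x^3 + 1134·x^4 + 162·x^6)·Dx + (22 + 148·x + 184·x^2 + 576·x^3 + 441·x^4 + 918·x^5 + 27·x^6 + 162·x^7)·Dx^2 + (-4 - 6·x - 18·x^2 + 60·x^3 + 85·x^4 + 75·x^5 + 126·x^6 + 9·x^7 + 27·x^8)·Dx^3  (order 3).
h: a_k = -1, -4, -4, -6, -19, -203/5, …
ICs: h(0) = -1, h′(0) = -4, h′′(0) = -8.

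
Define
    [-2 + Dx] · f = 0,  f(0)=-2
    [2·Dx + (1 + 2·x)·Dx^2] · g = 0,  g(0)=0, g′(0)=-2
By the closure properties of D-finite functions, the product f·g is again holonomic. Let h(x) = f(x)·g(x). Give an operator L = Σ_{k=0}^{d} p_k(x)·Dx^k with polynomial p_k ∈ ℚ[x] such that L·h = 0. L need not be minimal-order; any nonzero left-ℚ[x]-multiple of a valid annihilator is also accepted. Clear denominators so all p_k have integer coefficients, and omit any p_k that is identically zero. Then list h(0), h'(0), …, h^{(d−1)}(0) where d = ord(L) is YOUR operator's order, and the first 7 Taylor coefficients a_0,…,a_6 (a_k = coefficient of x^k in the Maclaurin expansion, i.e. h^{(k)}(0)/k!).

L = 8·x + (-2 - 8·x)·Dx + (1 + 2·x)·Dx^2  (order 2).
h: a_k = 0, 4, 4, 16/3, 0, 24/5, -56/9, …
ICs: h(0) = 0, h′(0) = 4.

f: a_k = -2, -4, -4, -8/3, -4/3, -8/15, -8/45, …
g: a_k = 0, -2, 2, -8/3, 4, -32/5, 32/3, …
f·g: L₀ = L_f ⊗_s L_g, ord ≤ 1·2.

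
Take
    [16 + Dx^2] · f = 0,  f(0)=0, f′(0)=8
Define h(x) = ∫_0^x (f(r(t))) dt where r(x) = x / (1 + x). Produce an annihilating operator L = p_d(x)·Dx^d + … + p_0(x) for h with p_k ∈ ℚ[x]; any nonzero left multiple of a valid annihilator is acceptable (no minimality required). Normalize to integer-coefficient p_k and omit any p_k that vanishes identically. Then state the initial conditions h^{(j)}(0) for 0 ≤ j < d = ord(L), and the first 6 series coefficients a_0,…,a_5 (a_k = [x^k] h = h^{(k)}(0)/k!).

L = 16·Dx + (2 + 6·x + 6·x^2 + 2·x^3)·Dx^2 + (1 + 4·x + 6·x^2 + 4·x^3 + x^4)·Dx^3  (order 3).
h: a_k = 0, 0, 4, -8/3, -10/3, 56/5, …
ICs: h(0) = 0, h′(0) = 0, h′′(0) = 8.

f: a_k = 0, 8, 0, -64/3, 0, 256/15, …
Change of var in L_f (x↦r) gives L₀.
Integrate: L := L₀·Dx.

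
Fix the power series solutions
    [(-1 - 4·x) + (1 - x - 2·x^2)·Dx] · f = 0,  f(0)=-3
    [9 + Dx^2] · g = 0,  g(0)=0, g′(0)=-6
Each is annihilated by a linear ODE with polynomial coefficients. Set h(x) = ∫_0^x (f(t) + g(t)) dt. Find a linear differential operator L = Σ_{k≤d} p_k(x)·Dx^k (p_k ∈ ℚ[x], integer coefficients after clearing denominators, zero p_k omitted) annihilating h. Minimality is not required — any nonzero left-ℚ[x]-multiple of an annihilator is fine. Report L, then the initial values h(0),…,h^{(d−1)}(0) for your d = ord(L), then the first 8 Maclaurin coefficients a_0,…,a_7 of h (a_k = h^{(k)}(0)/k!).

f: a_k = -3, -3, -9, -15, -33, -63, -129, -255, …
g: a_k = 0, -6, 0, 9, 0, -81/20, 0, 243/280, …
L₀ := lclm(L_f,L_g); ord L₀ ≤ 1+2.
∫: right-multiply L₀ by Dx.
L = (117 + 486·x + 135·x^2 + 360·x^3 + 540·x^4 + 432·x^5)·Dx + (-45 + 63·x + 81·x^2 - 153·x^3 - 18·x^4 + 324·x^5 + 216·x^6)·Dx^2 + (13 + 54·x + 15·x^2 + 40·x^3 + 60·x^4 + 48·x^5)·Dx^3 + (-5 + 7·x + 9·x^2 - 17·x^3 - 2·x^4 + 36·x^5 + 24·x^6)·Dx^4  (order 4).
h: a_k = 0, -3, -9/2, -3, -3/2, -33/5, -447/40, -129/7, …
ICs: h(0) = 0, h′(0) = -3, h′′(0) = -9, h′′′(0) = -18.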